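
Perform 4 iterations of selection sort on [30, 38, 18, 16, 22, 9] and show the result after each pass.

Pass 1: Select minimum 9 at index 5, swap -> [9, 38, 18, 16, 22, 30]
Pass 2: Select minimum 16 at index 3, swap -> [9, 16, 18, 38, 22, 30]
Pass 3: Select minimum 18 at index 2, swap -> [9, 16, 18, 38, 22, 30]
Pass 4: Select minimum 22 at index 4, swap -> [9, 16, 18, 22, 38, 30]


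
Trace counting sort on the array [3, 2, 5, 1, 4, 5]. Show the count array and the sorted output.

Count array: [0, 1, 1, 1, 1, 2]
(count[i] = number of elements equal to i)
Cumulative count: [0, 1, 2, 3, 4, 6]
Sorted: [1, 2, 3, 4, 5, 5]


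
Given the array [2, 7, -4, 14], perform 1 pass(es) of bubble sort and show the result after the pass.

After pass 1: [2, -4, 7, 14] (1 swaps)
Total swaps: 1


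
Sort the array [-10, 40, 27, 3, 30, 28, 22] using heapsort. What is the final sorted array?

Build heap: [40, 30, 28, 3, -10, 27, 22]
Extract 40: [30, 22, 28, 3, -10, 27, 40]
Extract 30: [28, 22, 27, 3, -10, 30, 40]
Extract 28: [27, 22, -10, 3, 28, 30, 40]
Extract 27: [22, 3, -10, 27, 28, 30, 40]
Extract 22: [3, -10, 22, 27, 28, 30, 40]
Extract 3: [-10, 3, 22, 27, 28, 30, 40]


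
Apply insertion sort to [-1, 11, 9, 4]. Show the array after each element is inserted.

First element -1 is already 'sorted'
Insert 11: shifted 0 elements -> [-1, 11, 9, 4]
Insert 9: shifted 1 elements -> [-1, 9, 11, 4]
Insert 4: shifted 2 elements -> [-1, 4, 9, 11]


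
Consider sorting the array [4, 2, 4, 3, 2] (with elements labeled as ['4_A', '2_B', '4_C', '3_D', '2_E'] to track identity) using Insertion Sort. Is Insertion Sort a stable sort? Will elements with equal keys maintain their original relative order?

Trace Insertion Sort on the labeled array (the key is the number; the letter only tracks identity):
  Insert 2_B at index 0: [2_B, 4_A, 4_C, 3_D, 2_E]
  Insert 4_C at index 2: [2_B, 4_A, 4_C, 3_D, 2_E]
  Insert 3_D at index 1: [2_B, 3_D, 4_A, 4_C, 2_E]
  Insert 2_E at index 1: [2_B, 2_E, 3_D, 4_A, 4_C]
Final order: [2_B, 2_E, 3_D, 4_A, 4_C]
Equal keys:
  value 2: originally 2_B, 2_E; after sorting 2_B, 2_E -> order preserved
  value 4: originally 4_A, 4_C; after sorting 4_A, 4_C -> order preserved
All equal keys kept their original relative order. Insertion Sort is stable: elements are shifted only while they are strictly greater than the key, so a key is inserted after any equal elements already placed.
Answer: Stable


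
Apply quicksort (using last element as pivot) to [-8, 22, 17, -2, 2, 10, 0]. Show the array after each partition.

Partition 1: pivot=0 at index 2 -> [-8, -2, 0, 22, 2, 10, 17]
Partition 2: pivot=-2 at index 1 -> [-8, -2, 0, 22, 2, 10, 17]
Partition 3: pivot=17 at index 5 -> [-8, -2, 0, 2, 10, 17, 22]
Partition 4: pivot=10 at index 4 -> [-8, -2, 0, 2, 10, 17, 22]


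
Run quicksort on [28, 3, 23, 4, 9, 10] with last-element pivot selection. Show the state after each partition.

Partition 1: pivot=10 at index 3 -> [3, 4, 9, 10, 23, 28]
Partition 2: pivot=9 at index 2 -> [3, 4, 9, 10, 23, 28]
Partition 3: pivot=4 at index 1 -> [3, 4, 9, 10, 23, 28]
Partition 4: pivot=28 at index 5 -> [3, 4, 9, 10, 23, 28]


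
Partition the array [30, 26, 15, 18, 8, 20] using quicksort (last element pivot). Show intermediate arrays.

Partition 1: pivot=20 at index 3 -> [15, 18, 8, 20, 30, 26]
Partition 2: pivot=8 at index 0 -> [8, 18, 15, 20, 30, 26]
Partition 3: pivot=15 at index 1 -> [8, 15, 18, 20, 30, 26]
Partition 4: pivot=26 at index 4 -> [8, 15, 18, 20, 26, 30]


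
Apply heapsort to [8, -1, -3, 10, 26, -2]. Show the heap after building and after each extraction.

Build heap: [26, 10, -2, 8, -1, -3]
Extract 26: [10, 8, -2, -3, -1, 26]
Extract 10: [8, -1, -2, -3, 10, 26]
Extract 8: [-1, -3, -2, 8, 10, 26]
Extract -1: [-2, -3, -1, 8, 10, 26]
Extract -2: [-3, -2, -1, 8, 10, 26]


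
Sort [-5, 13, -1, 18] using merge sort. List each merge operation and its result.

Divide and conquer:
  Merge [-5] + [13] -> [-5, 13]
  Merge [-1] + [18] -> [-1, 18]
  Merge [-5, 13] + [-1, 18] -> [-5, -1, 13, 18]


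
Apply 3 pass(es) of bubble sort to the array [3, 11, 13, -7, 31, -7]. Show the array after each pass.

After pass 1: [3, 11, -7, 13, -7, 31] (2 swaps)
After pass 2: [3, -7, 11, -7, 13, 31] (2 swaps)
After pass 3: [-7, 3, -7, 11, 13, 31] (2 swaps)
Total swaps: 6


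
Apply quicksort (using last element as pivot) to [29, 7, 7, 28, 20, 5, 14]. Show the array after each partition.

Partition 1: pivot=14 at index 3 -> [7, 7, 5, 14, 20, 29, 28]
Partition 2: pivot=5 at index 0 -> [5, 7, 7, 14, 20, 29, 28]
Partition 3: pivot=7 at index 2 -> [5, 7, 7, 14, 20, 29, 28]
Partition 4: pivot=28 at index 5 -> [5, 7, 7, 14, 20, 28, 29]


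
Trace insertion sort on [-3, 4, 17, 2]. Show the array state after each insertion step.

First element -3 is already 'sorted'
Insert 4: shifted 0 elements -> [-3, 4, 17, 2]
Insert 17: shifted 0 elements -> [-3, 4, 17, 2]
Insert 2: shifted 2 elements -> [-3, 2, 4, 17]


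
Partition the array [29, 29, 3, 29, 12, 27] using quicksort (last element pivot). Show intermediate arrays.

Partition 1: pivot=27 at index 2 -> [3, 12, 27, 29, 29, 29]
Partition 2: pivot=12 at index 1 -> [3, 12, 27, 29, 29, 29]
Partition 3: pivot=29 at index 5 -> [3, 12, 27, 29, 29, 29]
Partition 4: pivot=29 at index 4 -> [3, 12, 27, 29, 29, 29]


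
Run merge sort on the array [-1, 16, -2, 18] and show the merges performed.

Divide and conquer:
  Merge [-1] + [16] -> [-1, 16]
  Merge [-2] + [18] -> [-2, 18]
  Merge [-1, 16] + [-2, 18] -> [-2, -1, 16, 18]


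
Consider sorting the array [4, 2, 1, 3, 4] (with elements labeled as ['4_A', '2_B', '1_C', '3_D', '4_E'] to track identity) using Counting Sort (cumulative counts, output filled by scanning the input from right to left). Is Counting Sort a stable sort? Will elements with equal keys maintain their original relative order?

Trace Counting Sort on the labeled array (the key is the number; the letter only tracks identity):
  Counts for values 0..4: [0, 1, 1, 1, 2]
  Cumulative counts: [0, 1, 2, 3, 5]
  Scan right to left: place 4_E at output index 4
  Scan right to left: place 3_D at output index 2
  Scan right to left: place 1_C at output index 0
  Scan right to left: place 2_B at output index 1
  Scan right to left: place 4_A at output index 3
  Output: [1_C, 2_B, 3_D, 4_A, 4_E]
Equal keys:
  value 4: originally 4_A, 4_E; after sorting 4_A, 4_E -> order preserved
All equal keys kept their original relative order. Counting Sort is stable: scanning the input right to left with decreasing cumulative counts places later duplicates at later output positions.
Answer: Stable


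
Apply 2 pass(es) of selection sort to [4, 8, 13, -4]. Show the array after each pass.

Pass 1: Select minimum -4 at index 3, swap -> [-4, 8, 13, 4]
Pass 2: Select minimum 4 at index 3, swap -> [-4, 4, 13, 8]


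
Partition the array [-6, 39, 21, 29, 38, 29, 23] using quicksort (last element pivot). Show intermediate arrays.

Partition 1: pivot=23 at index 2 -> [-6, 21, 23, 29, 38, 29, 39]
Partition 2: pivot=21 at index 1 -> [-6, 21, 23, 29, 38, 29, 39]
Partition 3: pivot=39 at index 6 -> [-6, 21, 23, 29, 38, 29, 39]
Partition 4: pivot=29 at index 4 -> [-6, 21, 23, 29, 29, 38, 39]


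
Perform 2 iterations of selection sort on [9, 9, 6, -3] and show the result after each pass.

Pass 1: Select minimum -3 at index 3, swap -> [-3, 9, 6, 9]
Pass 2: Select minimum 6 at index 2, swap -> [-3, 6, 9, 9]


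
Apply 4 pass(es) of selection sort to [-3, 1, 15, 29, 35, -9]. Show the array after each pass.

Pass 1: Select minimum -9 at index 5, swap -> [-9, 1, 15, 29, 35, -3]
Pass 2: Select minimum -3 at index 5, swap -> [-9, -3, 15, 29, 35, 1]
Pass 3: Select minimum 1 at index 5, swap -> [-9, -3, 1, 29, 35, 15]
Pass 4: Select minimum 15 at index 5, swap -> [-9, -3, 1, 15, 35, 29]


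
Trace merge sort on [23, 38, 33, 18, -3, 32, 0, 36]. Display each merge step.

Divide and conquer:
  Merge [23] + [38] -> [23, 38]
  Merge [33] + [18] -> [18, 33]
  Merge [23, 38] + [18, 33] -> [18, 23, 33, 38]
  Merge [-3] + [32] -> [-3, 32]
  Merge [0] + [36] -> [0, 36]
  Merge [-3, 32] + [0, 36] -> [-3, 0, 32, 36]
  Merge [18, 23, 33, 38] + [-3, 0, 32, 36] -> [-3, 0, 18, 23, 32, 33, 36, 38]


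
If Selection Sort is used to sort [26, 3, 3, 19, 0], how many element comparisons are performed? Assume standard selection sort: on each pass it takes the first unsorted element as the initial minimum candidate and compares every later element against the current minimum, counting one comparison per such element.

Pass 1: scan indices 1..4 for the minimum = 4 comparison(s); min is 0, place at index 0 -> [0, 3, 3, 19, 26]
Pass 2: scan indices 2..4 for the minimum = 3 comparison(s); min is 3, place at index 1 -> [0, 3, 3, 19, 26]
Pass 3: scan indices 3..4 for the minimum = 2 comparison(s); min is 3, place at index 2 -> [0, 3, 3, 19, 26]
Pass 4: scan indices 4..4 for the minimum = 1 comparison(s); min is 19, place at index 3 -> [0, 3, 3, 19, 26]
Selection sort always scans the whole unsorted suffix, so the count is (n-1) + (n-2) + ... + 1 = n(n-1)/2 = 5*4/2 = 10 regardless of the input order.
Total comparisons: 4 + 3 + 2 + 1 = 10


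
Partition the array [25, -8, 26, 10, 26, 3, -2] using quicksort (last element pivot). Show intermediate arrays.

Partition 1: pivot=-2 at index 1 -> [-8, -2, 26, 10, 26, 3, 25]
Partition 2: pivot=25 at index 4 -> [-8, -2, 10, 3, 25, 26, 26]
Partition 3: pivot=3 at index 2 -> [-8, -2, 3, 10, 25, 26, 26]
Partition 4: pivot=26 at index 6 -> [-8, -2, 3, 10, 25, 26, 26]


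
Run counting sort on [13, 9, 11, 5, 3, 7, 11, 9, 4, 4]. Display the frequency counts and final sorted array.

Count array: [0, 0, 0, 1, 2, 1, 0, 1, 0, 2, 0, 2, 0, 1]
(count[i] = number of elements equal to i)
Cumulative count: [0, 0, 0, 1, 3, 4, 4, 5, 5, 7, 7, 9, 9, 10]
Sorted: [3, 4, 4, 5, 7, 9, 9, 11, 11, 13]


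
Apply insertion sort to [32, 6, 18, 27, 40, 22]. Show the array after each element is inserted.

First element 32 is already 'sorted'
Insert 6: shifted 1 elements -> [6, 32, 18, 27, 40, 22]
Insert 18: shifted 1 elements -> [6, 18, 32, 27, 40, 22]
Insert 27: shifted 1 elements -> [6, 18, 27, 32, 40, 22]
Insert 40: shifted 0 elements -> [6, 18, 27, 32, 40, 22]
Insert 22: shifted 3 elements -> [6, 18, 22, 27, 32, 40]


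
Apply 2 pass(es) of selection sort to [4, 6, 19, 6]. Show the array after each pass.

Pass 1: Select minimum 4 at index 0, swap -> [4, 6, 19, 6]
Pass 2: Select minimum 6 at index 1, swap -> [4, 6, 19, 6]


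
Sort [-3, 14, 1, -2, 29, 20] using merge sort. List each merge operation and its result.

Divide and conquer:
  Merge [14] + [1] -> [1, 14]
  Merge [-3] + [1, 14] -> [-3, 1, 14]
  Merge [29] + [20] -> [20, 29]
  Merge [-2] + [20, 29] -> [-2, 20, 29]
  Merge [-3, 1, 14] + [-2, 20, 29] -> [-3, -2, 1, 14, 20, 29]


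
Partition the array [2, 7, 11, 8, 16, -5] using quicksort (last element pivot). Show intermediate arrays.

Partition 1: pivot=-5 at index 0 -> [-5, 7, 11, 8, 16, 2]
Partition 2: pivot=2 at index 1 -> [-5, 2, 11, 8, 16, 7]
Partition 3: pivot=7 at index 2 -> [-5, 2, 7, 8, 16, 11]
Partition 4: pivot=11 at index 4 -> [-5, 2, 7, 8, 11, 16]


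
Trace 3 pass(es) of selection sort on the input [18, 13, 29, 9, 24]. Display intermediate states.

Pass 1: Select minimum 9 at index 3, swap -> [9, 13, 29, 18, 24]
Pass 2: Select minimum 13 at index 1, swap -> [9, 13, 29, 18, 24]
Pass 3: Select minimum 18 at index 3, swap -> [9, 13, 18, 29, 24]


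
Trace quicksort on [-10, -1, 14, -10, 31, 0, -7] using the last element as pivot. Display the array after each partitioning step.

Partition 1: pivot=-7 at index 2 -> [-10, -10, -7, -1, 31, 0, 14]
Partition 2: pivot=-10 at index 1 -> [-10, -10, -7, -1, 31, 0, 14]
Partition 3: pivot=14 at index 5 -> [-10, -10, -7, -1, 0, 14, 31]
Partition 4: pivot=0 at index 4 -> [-10, -10, -7, -1, 0, 14, 31]


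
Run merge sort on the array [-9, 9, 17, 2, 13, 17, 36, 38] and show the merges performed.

Divide and conquer:
  Merge [-9] + [9] -> [-9, 9]
  Merge [17] + [2] -> [2, 17]
  Merge [-9, 9] + [2, 17] -> [-9, 2, 9, 17]
  Merge [13] + [17] -> [13, 17]
  Merge [36] + [38] -> [36, 38]
  Merge [13, 17] + [36, 38] -> [13, 17, 36, 38]
  Merge [-9, 2, 9, 17] + [13, 17, 36, 38] -> [-9, 2, 9, 13, 17, 17, 36, 38]


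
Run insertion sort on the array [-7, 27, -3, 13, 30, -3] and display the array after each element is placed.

First element -7 is already 'sorted'
Insert 27: shifted 0 elements -> [-7, 27, -3, 13, 30, -3]
Insert -3: shifted 1 elements -> [-7, -3, 27, 13, 30, -3]
Insert 13: shifted 1 elements -> [-7, -3, 13, 27, 30, -3]
Insert 30: shifted 0 elements -> [-7, -3, 13, 27, 30, -3]
Insert -3: shifted 3 elements -> [-7, -3, -3, 13, 27, 30]


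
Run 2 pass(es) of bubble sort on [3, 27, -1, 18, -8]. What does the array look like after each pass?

After pass 1: [3, -1, 18, -8, 27] (3 swaps)
After pass 2: [-1, 3, -8, 18, 27] (2 swaps)
Total swaps: 5


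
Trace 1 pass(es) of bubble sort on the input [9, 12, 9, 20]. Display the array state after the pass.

After pass 1: [9, 9, 12, 20] (1 swaps)
Total swaps: 1


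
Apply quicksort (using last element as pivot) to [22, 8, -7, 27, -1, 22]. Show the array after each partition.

Partition 1: pivot=22 at index 4 -> [22, 8, -7, -1, 22, 27]
Partition 2: pivot=-1 at index 1 -> [-7, -1, 22, 8, 22, 27]
Partition 3: pivot=8 at index 2 -> [-7, -1, 8, 22, 22, 27]


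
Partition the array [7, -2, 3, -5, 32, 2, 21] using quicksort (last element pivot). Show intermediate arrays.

Partition 1: pivot=21 at index 5 -> [7, -2, 3, -5, 2, 21, 32]
Partition 2: pivot=2 at index 2 -> [-2, -5, 2, 7, 3, 21, 32]
Partition 3: pivot=-5 at index 0 -> [-5, -2, 2, 7, 3, 21, 32]
Partition 4: pivot=3 at index 3 -> [-5, -2, 2, 3, 7, 21, 32]


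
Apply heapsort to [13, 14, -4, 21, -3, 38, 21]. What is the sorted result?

Build heap: [38, 21, 21, 14, -3, -4, 13]
Extract 38: [21, 14, 21, 13, -3, -4, 38]
Extract 21: [21, 14, -4, 13, -3, 21, 38]
Extract 21: [14, 13, -4, -3, 21, 21, 38]
Extract 14: [13, -3, -4, 14, 21, 21, 38]
Extract 13: [-3, -4, 13, 14, 21, 21, 38]
Extract -3: [-4, -3, 13, 14, 21, 21, 38]


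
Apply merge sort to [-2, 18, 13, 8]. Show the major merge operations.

Divide and conquer:
  Merge [-2] + [18] -> [-2, 18]
  Merge [13] + [8] -> [8, 13]
  Merge [-2, 18] + [8, 13] -> [-2, 8, 13, 18]


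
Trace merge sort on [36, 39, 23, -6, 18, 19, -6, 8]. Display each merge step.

Divide and conquer:
  Merge [36] + [39] -> [36, 39]
  Merge [23] + [-6] -> [-6, 23]
  Merge [36, 39] + [-6, 23] -> [-6, 23, 36, 39]
  Merge [18] + [19] -> [18, 19]
  Merge [-6] + [8] -> [-6, 8]
  Merge [18, 19] + [-6, 8] -> [-6, 8, 18, 19]
  Merge [-6, 23, 36, 39] + [-6, 8, 18, 19] -> [-6, -6, 8, 18, 19, 23, 36, 39]


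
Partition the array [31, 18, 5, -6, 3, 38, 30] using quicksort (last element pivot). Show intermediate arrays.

Partition 1: pivot=30 at index 4 -> [18, 5, -6, 3, 30, 38, 31]
Partition 2: pivot=3 at index 1 -> [-6, 3, 18, 5, 30, 38, 31]
Partition 3: pivot=5 at index 2 -> [-6, 3, 5, 18, 30, 38, 31]
Partition 4: pivot=31 at index 5 -> [-6, 3, 5, 18, 30, 31, 38]


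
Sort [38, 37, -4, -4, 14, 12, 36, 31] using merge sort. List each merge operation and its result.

Divide and conquer:
  Merge [38] + [37] -> [37, 38]
  Merge [-4] + [-4] -> [-4, -4]
  Merge [37, 38] + [-4, -4] -> [-4, -4, 37, 38]
  Merge [14] + [12] -> [12, 14]
  Merge [36] + [31] -> [31, 36]
  Merge [12, 14] + [31, 36] -> [12, 14, 31, 36]
  Merge [-4, -4, 37, 38] + [12, 14, 31, 36] -> [-4, -4, 12, 14, 31, 36, 37, 38]


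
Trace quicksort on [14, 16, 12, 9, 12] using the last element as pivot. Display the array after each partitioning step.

Partition 1: pivot=12 at index 2 -> [12, 9, 12, 16, 14]
Partition 2: pivot=9 at index 0 -> [9, 12, 12, 16, 14]
Partition 3: pivot=14 at index 3 -> [9, 12, 12, 14, 16]


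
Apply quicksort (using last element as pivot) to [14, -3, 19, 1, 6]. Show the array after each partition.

Partition 1: pivot=6 at index 2 -> [-3, 1, 6, 14, 19]
Partition 2: pivot=1 at index 1 -> [-3, 1, 6, 14, 19]
Partition 3: pivot=19 at index 4 -> [-3, 1, 6, 14, 19]


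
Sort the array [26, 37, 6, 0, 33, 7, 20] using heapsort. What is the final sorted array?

Build heap: [37, 33, 20, 0, 26, 7, 6]
Extract 37: [33, 26, 20, 0, 6, 7, 37]
Extract 33: [26, 7, 20, 0, 6, 33, 37]
Extract 26: [20, 7, 6, 0, 26, 33, 37]
Extract 20: [7, 0, 6, 20, 26, 33, 37]
Extract 7: [6, 0, 7, 20, 26, 33, 37]
Extract 6: [0, 6, 7, 20, 26, 33, 37]


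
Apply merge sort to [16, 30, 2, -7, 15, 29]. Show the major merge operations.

Divide and conquer:
  Merge [30] + [2] -> [2, 30]
  Merge [16] + [2, 30] -> [2, 16, 30]
  Merge [15] + [29] -> [15, 29]
  Merge [-7] + [15, 29] -> [-7, 15, 29]
  Merge [2, 16, 30] + [-7, 15, 29] -> [-7, 2, 15, 16, 29, 30]


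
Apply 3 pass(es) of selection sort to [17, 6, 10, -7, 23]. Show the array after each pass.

Pass 1: Select minimum -7 at index 3, swap -> [-7, 6, 10, 17, 23]
Pass 2: Select minimum 6 at index 1, swap -> [-7, 6, 10, 17, 23]
Pass 3: Select minimum 10 at index 2, swap -> [-7, 6, 10, 17, 23]


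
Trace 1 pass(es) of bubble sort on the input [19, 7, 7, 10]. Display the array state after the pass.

After pass 1: [7, 7, 10, 19] (3 swaps)
Total swaps: 3


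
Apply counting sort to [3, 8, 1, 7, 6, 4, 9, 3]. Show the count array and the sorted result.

Count array: [0, 1, 0, 2, 1, 0, 1, 1, 1, 1]
(count[i] = number of elements equal to i)
Cumulative count: [0, 1, 1, 3, 4, 4, 5, 6, 7, 8]
Sorted: [1, 3, 3, 4, 6, 7, 8, 9]


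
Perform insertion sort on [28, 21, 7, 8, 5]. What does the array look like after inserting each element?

First element 28 is already 'sorted'
Insert 21: shifted 1 elements -> [21, 28, 7, 8, 5]
Insert 7: shifted 2 elements -> [7, 21, 28, 8, 5]
Insert 8: shifted 2 elements -> [7, 8, 21, 28, 5]
Insert 5: shifted 4 elements -> [5, 7, 8, 21, 28]


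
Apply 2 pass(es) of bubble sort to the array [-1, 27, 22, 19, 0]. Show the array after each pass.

After pass 1: [-1, 22, 19, 0, 27] (3 swaps)
After pass 2: [-1, 19, 0, 22, 27] (2 swaps)
Total swaps: 5


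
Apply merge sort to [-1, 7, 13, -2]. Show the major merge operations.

Divide and conquer:
  Merge [-1] + [7] -> [-1, 7]
  Merge [13] + [-2] -> [-2, 13]
  Merge [-1, 7] + [-2, 13] -> [-2, -1, 7, 13]


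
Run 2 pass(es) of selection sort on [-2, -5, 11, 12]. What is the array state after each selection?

Pass 1: Select minimum -5 at index 1, swap -> [-5, -2, 11, 12]
Pass 2: Select minimum -2 at index 1, swap -> [-5, -2, 11, 12]


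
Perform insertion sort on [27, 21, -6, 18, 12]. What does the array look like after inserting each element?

First element 27 is already 'sorted'
Insert 21: shifted 1 elements -> [21, 27, -6, 18, 12]
Insert -6: shifted 2 elements -> [-6, 21, 27, 18, 12]
Insert 18: shifted 2 elements -> [-6, 18, 21, 27, 12]
Insert 12: shifted 3 elements -> [-6, 12, 18, 21, 27]


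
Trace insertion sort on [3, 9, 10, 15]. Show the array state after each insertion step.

First element 3 is already 'sorted'
Insert 9: shifted 0 elements -> [3, 9, 10, 15]
Insert 10: shifted 0 elements -> [3, 9, 10, 15]
Insert 15: shifted 0 elements -> [3, 9, 10, 15]


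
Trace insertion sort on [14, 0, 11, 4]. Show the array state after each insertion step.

First element 14 is already 'sorted'
Insert 0: shifted 1 elements -> [0, 14, 11, 4]
Insert 11: shifted 1 elements -> [0, 11, 14, 4]
Insert 4: shifted 2 elements -> [0, 4, 11, 14]


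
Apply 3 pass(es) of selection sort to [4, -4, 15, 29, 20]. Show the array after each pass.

Pass 1: Select minimum -4 at index 1, swap -> [-4, 4, 15, 29, 20]
Pass 2: Select minimum 4 at index 1, swap -> [-4, 4, 15, 29, 20]
Pass 3: Select minimum 15 at index 2, swap -> [-4, 4, 15, 29, 20]


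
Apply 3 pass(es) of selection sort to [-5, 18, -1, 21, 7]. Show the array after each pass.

Pass 1: Select minimum -5 at index 0, swap -> [-5, 18, -1, 21, 7]
Pass 2: Select minimum -1 at index 2, swap -> [-5, -1, 18, 21, 7]
Pass 3: Select minimum 7 at index 4, swap -> [-5, -1, 7, 21, 18]


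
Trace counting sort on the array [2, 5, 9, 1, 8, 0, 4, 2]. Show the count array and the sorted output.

Count array: [1, 1, 2, 0, 1, 1, 0, 0, 1, 1]
(count[i] = number of elements equal to i)
Cumulative count: [1, 2, 4, 4, 5, 6, 6, 6, 7, 8]
Sorted: [0, 1, 2, 2, 4, 5, 8, 9]


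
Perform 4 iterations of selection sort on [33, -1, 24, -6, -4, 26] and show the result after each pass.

Pass 1: Select minimum -6 at index 3, swap -> [-6, -1, 24, 33, -4, 26]
Pass 2: Select minimum -4 at index 4, swap -> [-6, -4, 24, 33, -1, 26]
Pass 3: Select minimum -1 at index 4, swap -> [-6, -4, -1, 33, 24, 26]
Pass 4: Select minimum 24 at index 4, swap -> [-6, -4, -1, 24, 33, 26]


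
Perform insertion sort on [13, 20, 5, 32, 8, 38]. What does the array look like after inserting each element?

First element 13 is already 'sorted'
Insert 20: shifted 0 elements -> [13, 20, 5, 32, 8, 38]
Insert 5: shifted 2 elements -> [5, 13, 20, 32, 8, 38]
Insert 32: shifted 0 elements -> [5, 13, 20, 32, 8, 38]
Insert 8: shifted 3 elements -> [5, 8, 13, 20, 32, 38]
Insert 38: shifted 0 elements -> [5, 8, 13, 20, 32, 38]


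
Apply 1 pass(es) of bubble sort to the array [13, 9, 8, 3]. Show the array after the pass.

After pass 1: [9, 8, 3, 13] (3 swaps)
Total swaps: 3


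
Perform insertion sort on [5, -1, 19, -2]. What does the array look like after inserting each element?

First element 5 is already 'sorted'
Insert -1: shifted 1 elements -> [-1, 5, 19, -2]
Insert 19: shifted 0 elements -> [-1, 5, 19, -2]
Insert -2: shifted 3 elements -> [-2, -1, 5, 19]


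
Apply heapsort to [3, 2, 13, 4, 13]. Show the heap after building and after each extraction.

Build heap: [13, 4, 13, 3, 2]
Extract 13: [13, 4, 2, 3, 13]
Extract 13: [4, 3, 2, 13, 13]
Extract 4: [3, 2, 4, 13, 13]
Extract 3: [2, 3, 4, 13, 13]


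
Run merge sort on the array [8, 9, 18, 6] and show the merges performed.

Divide and conquer:
  Merge [8] + [9] -> [8, 9]
  Merge [18] + [6] -> [6, 18]
  Merge [8, 9] + [6, 18] -> [6, 8, 9, 18]


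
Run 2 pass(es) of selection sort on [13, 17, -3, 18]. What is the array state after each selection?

Pass 1: Select minimum -3 at index 2, swap -> [-3, 17, 13, 18]
Pass 2: Select minimum 13 at index 2, swap -> [-3, 13, 17, 18]


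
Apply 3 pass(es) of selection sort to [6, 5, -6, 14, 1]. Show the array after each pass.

Pass 1: Select minimum -6 at index 2, swap -> [-6, 5, 6, 14, 1]
Pass 2: Select minimum 1 at index 4, swap -> [-6, 1, 6, 14, 5]
Pass 3: Select minimum 5 at index 4, swap -> [-6, 1, 5, 14, 6]


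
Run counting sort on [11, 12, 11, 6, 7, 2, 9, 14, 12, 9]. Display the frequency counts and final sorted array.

Count array: [0, 0, 1, 0, 0, 0, 1, 1, 0, 2, 0, 2, 2, 0, 1]
(count[i] = number of elements equal to i)
Cumulative count: [0, 0, 1, 1, 1, 1, 2, 3, 3, 5, 5, 7, 9, 9, 10]
Sorted: [2, 6, 7, 9, 9, 11, 11, 12, 12, 14]


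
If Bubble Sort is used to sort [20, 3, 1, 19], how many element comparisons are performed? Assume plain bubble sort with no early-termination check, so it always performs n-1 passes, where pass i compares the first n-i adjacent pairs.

Pass 1: compare adjacent pairs (0,1)..(2,3) = 3 comparison(s), 3 swap(s) -> [3, 1, 19, 20]
Pass 2: compare adjacent pairs (0,1)..(1,2) = 2 comparison(s), 1 swap(s) -> [1, 3, 19, 20]
Pass 3: compare adjacent pairs (0,1)..(0,1) = 1 comparison(s), 0 swap(s) -> [1, 3, 19, 20]
Total comparisons: 3 + 2 + 1 = 6


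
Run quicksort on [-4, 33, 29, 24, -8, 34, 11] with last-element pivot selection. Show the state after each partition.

Partition 1: pivot=11 at index 2 -> [-4, -8, 11, 24, 33, 34, 29]
Partition 2: pivot=-8 at index 0 -> [-8, -4, 11, 24, 33, 34, 29]
Partition 3: pivot=29 at index 4 -> [-8, -4, 11, 24, 29, 34, 33]
Partition 4: pivot=33 at index 5 -> [-8, -4, 11, 24, 29, 33, 34]


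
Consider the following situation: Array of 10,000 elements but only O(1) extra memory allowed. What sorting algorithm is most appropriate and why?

Best choice: Heapsort
Reason: Heapsort rearranges the array in place using O(1) auxiliary space and still guarantees O(n log n) time; quicksort partitions in place but needs Theta(log n) stack space for recursion (O(n) in the worst case), and mergesort requires O(n) auxiliary space


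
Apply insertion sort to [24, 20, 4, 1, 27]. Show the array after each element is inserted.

First element 24 is already 'sorted'
Insert 20: shifted 1 elements -> [20, 24, 4, 1, 27]
Insert 4: shifted 2 elements -> [4, 20, 24, 1, 27]
Insert 1: shifted 3 elements -> [1, 4, 20, 24, 27]
Insert 27: shifted 0 elements -> [1, 4, 20, 24, 27]


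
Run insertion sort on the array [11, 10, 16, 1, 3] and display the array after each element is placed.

First element 11 is already 'sorted'
Insert 10: shifted 1 elements -> [10, 11, 16, 1, 3]
Insert 16: shifted 0 elements -> [10, 11, 16, 1, 3]
Insert 1: shifted 3 elements -> [1, 10, 11, 16, 3]
Insert 3: shifted 3 elements -> [1, 3, 10, 11, 16]


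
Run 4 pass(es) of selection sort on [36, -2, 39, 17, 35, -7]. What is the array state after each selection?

Pass 1: Select minimum -7 at index 5, swap -> [-7, -2, 39, 17, 35, 36]
Pass 2: Select minimum -2 at index 1, swap -> [-7, -2, 39, 17, 35, 36]
Pass 3: Select minimum 17 at index 3, swap -> [-7, -2, 17, 39, 35, 36]
Pass 4: Select minimum 35 at index 4, swap -> [-7, -2, 17, 35, 39, 36]


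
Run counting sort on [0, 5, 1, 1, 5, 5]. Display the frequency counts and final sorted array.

Count array: [1, 2, 0, 0, 0, 3]
(count[i] = number of elements equal to i)
Cumulative count: [1, 3, 3, 3, 3, 6]
Sorted: [0, 1, 1, 5, 5, 5]


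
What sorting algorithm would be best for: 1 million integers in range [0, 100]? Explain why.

Best choice: Counting sort
Reason: O(n + k) where k=100 is small; linear time beats O(n log n)


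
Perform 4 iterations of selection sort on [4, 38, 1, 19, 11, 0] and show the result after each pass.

Pass 1: Select minimum 0 at index 5, swap -> [0, 38, 1, 19, 11, 4]
Pass 2: Select minimum 1 at index 2, swap -> [0, 1, 38, 19, 11, 4]
Pass 3: Select minimum 4 at index 5, swap -> [0, 1, 4, 19, 11, 38]
Pass 4: Select minimum 11 at index 4, swap -> [0, 1, 4, 11, 19, 38]


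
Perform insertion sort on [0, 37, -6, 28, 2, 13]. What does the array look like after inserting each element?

First element 0 is already 'sorted'
Insert 37: shifted 0 elements -> [0, 37, -6, 28, 2, 13]
Insert -6: shifted 2 elements -> [-6, 0, 37, 28, 2, 13]
Insert 28: shifted 1 elements -> [-6, 0, 28, 37, 2, 13]
Insert 2: shifted 2 elements -> [-6, 0, 2, 28, 37, 13]
Insert 13: shifted 2 elements -> [-6, 0, 2, 13, 28, 37]


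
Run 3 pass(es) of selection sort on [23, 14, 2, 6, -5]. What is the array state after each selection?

Pass 1: Select minimum -5 at index 4, swap -> [-5, 14, 2, 6, 23]
Pass 2: Select minimum 2 at index 2, swap -> [-5, 2, 14, 6, 23]
Pass 3: Select minimum 6 at index 3, swap -> [-5, 2, 6, 14, 23]


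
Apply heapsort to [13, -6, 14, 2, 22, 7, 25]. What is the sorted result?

Build heap: [25, 22, 14, 2, -6, 7, 13]
Extract 25: [22, 13, 14, 2, -6, 7, 25]
Extract 22: [14, 13, 7, 2, -6, 22, 25]
Extract 14: [13, 2, 7, -6, 14, 22, 25]
Extract 13: [7, 2, -6, 13, 14, 22, 25]
Extract 7: [2, -6, 7, 13, 14, 22, 25]
Extract 2: [-6, 2, 7, 13, 14, 22, 25]


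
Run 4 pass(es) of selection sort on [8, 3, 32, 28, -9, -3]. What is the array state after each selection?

Pass 1: Select minimum -9 at index 4, swap -> [-9, 3, 32, 28, 8, -3]
Pass 2: Select minimum -3 at index 5, swap -> [-9, -3, 32, 28, 8, 3]
Pass 3: Select minimum 3 at index 5, swap -> [-9, -3, 3, 28, 8, 32]
Pass 4: Select minimum 8 at index 4, swap -> [-9, -3, 3, 8, 28, 32]


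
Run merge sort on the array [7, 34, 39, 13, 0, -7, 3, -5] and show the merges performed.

Divide and conquer:
  Merge [7] + [34] -> [7, 34]
  Merge [39] + [13] -> [13, 39]
  Merge [7, 34] + [13, 39] -> [7, 13, 34, 39]
  Merge [0] + [-7] -> [-7, 0]
  Merge [3] + [-5] -> [-5, 3]
  Merge [-7, 0] + [-5, 3] -> [-7, -5, 0, 3]
  Merge [7, 13, 34, 39] + [-7, -5, 0, 3] -> [-7, -5, 0, 3, 7, 13, 34, 39]


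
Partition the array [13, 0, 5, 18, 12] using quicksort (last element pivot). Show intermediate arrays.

Partition 1: pivot=12 at index 2 -> [0, 5, 12, 18, 13]
Partition 2: pivot=5 at index 1 -> [0, 5, 12, 18, 13]
Partition 3: pivot=13 at index 3 -> [0, 5, 12, 13, 18]


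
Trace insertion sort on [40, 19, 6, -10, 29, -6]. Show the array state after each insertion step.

First element 40 is already 'sorted'
Insert 19: shifted 1 elements -> [19, 40, 6, -10, 29, -6]
Insert 6: shifted 2 elements -> [6, 19, 40, -10, 29, -6]
Insert -10: shifted 3 elements -> [-10, 6, 19, 40, 29, -6]
Insert 29: shifted 1 elements -> [-10, 6, 19, 29, 40, -6]
Insert -6: shifted 4 elements -> [-10, -6, 6, 19, 29, 40]


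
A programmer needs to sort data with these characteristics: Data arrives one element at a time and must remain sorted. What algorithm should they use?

Best choice: Insertion sort
Reason: Insertion sort naturally handles online/streaming input by inserting each new element into sorted position


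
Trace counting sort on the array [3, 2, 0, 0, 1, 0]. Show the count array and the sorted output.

Count array: [3, 1, 1, 1]
(count[i] = number of elements equal to i)
Cumulative count: [3, 4, 5, 6]
Sorted: [0, 0, 0, 1, 2, 3]


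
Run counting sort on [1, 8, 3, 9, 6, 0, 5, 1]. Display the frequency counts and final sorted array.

Count array: [1, 2, 0, 1, 0, 1, 1, 0, 1, 1]
(count[i] = number of elements equal to i)
Cumulative count: [1, 3, 3, 4, 4, 5, 6, 6, 7, 8]
Sorted: [0, 1, 1, 3, 5, 6, 8, 9]


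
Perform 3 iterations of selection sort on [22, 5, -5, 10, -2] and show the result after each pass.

Pass 1: Select minimum -5 at index 2, swap -> [-5, 5, 22, 10, -2]
Pass 2: Select minimum -2 at index 4, swap -> [-5, -2, 22, 10, 5]
Pass 3: Select minimum 5 at index 4, swap -> [-5, -2, 5, 10, 22]


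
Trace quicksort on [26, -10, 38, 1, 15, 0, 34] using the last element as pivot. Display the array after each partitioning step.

Partition 1: pivot=34 at index 5 -> [26, -10, 1, 15, 0, 34, 38]
Partition 2: pivot=0 at index 1 -> [-10, 0, 1, 15, 26, 34, 38]
Partition 3: pivot=26 at index 4 -> [-10, 0, 1, 15, 26, 34, 38]
Partition 4: pivot=15 at index 3 -> [-10, 0, 1, 15, 26, 34, 38]


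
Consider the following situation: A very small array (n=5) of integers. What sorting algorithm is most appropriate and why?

Best choice: Insertion sort
Reason: For tiny inputs the O(n^2) overhead is negligible and insertion sort has minimal constant factors


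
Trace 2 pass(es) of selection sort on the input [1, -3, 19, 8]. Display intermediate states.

Pass 1: Select minimum -3 at index 1, swap -> [-3, 1, 19, 8]
Pass 2: Select minimum 1 at index 1, swap -> [-3, 1, 19, 8]


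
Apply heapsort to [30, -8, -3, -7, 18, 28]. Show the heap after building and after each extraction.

Build heap: [30, 18, 28, -7, -8, -3]
Extract 30: [28, 18, -3, -7, -8, 30]
Extract 28: [18, -7, -3, -8, 28, 30]
Extract 18: [-3, -7, -8, 18, 28, 30]
Extract -3: [-7, -8, -3, 18, 28, 30]
Extract -7: [-8, -7, -3, 18, 28, 30]


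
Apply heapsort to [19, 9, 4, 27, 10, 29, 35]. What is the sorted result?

Build heap: [35, 27, 29, 9, 10, 19, 4]
Extract 35: [29, 27, 19, 9, 10, 4, 35]
Extract 29: [27, 10, 19, 9, 4, 29, 35]
Extract 27: [19, 10, 4, 9, 27, 29, 35]
Extract 19: [10, 9, 4, 19, 27, 29, 35]
Extract 10: [9, 4, 10, 19, 27, 29, 35]
Extract 9: [4, 9, 10, 19, 27, 29, 35]


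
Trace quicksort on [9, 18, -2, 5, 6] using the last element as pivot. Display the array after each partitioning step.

Partition 1: pivot=6 at index 2 -> [-2, 5, 6, 18, 9]
Partition 2: pivot=5 at index 1 -> [-2, 5, 6, 18, 9]
Partition 3: pivot=9 at index 3 -> [-2, 5, 6, 9, 18]


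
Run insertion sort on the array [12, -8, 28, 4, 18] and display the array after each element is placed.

First element 12 is already 'sorted'
Insert -8: shifted 1 elements -> [-8, 12, 28, 4, 18]
Insert 28: shifted 0 elements -> [-8, 12, 28, 4, 18]
Insert 4: shifted 2 elements -> [-8, 4, 12, 28, 18]
Insert 18: shifted 1 elements -> [-8, 4, 12, 18, 28]


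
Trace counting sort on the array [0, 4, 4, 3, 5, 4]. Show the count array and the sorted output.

Count array: [1, 0, 0, 1, 3, 1]
(count[i] = number of elements equal to i)
Cumulative count: [1, 1, 1, 2, 5, 6]
Sorted: [0, 3, 4, 4, 4, 5]


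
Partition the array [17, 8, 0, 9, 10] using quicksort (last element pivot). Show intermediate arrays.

Partition 1: pivot=10 at index 3 -> [8, 0, 9, 10, 17]
Partition 2: pivot=9 at index 2 -> [8, 0, 9, 10, 17]
Partition 3: pivot=0 at index 0 -> [0, 8, 9, 10, 17]


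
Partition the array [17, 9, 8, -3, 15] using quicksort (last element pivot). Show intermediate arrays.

Partition 1: pivot=15 at index 3 -> [9, 8, -3, 15, 17]
Partition 2: pivot=-3 at index 0 -> [-3, 8, 9, 15, 17]
Partition 3: pivot=9 at index 2 -> [-3, 8, 9, 15, 17]


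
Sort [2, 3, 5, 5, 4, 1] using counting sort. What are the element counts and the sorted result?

Count array: [0, 1, 1, 1, 1, 2]
(count[i] = number of elements equal to i)
Cumulative count: [0, 1, 2, 3, 4, 6]
Sorted: [1, 2, 3, 4, 5, 5]


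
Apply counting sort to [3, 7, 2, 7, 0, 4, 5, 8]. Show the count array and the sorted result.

Count array: [1, 0, 1, 1, 1, 1, 0, 2, 1]
(count[i] = number of elements equal to i)
Cumulative count: [1, 1, 2, 3, 4, 5, 5, 7, 8]
Sorted: [0, 2, 3, 4, 5, 7, 7, 8]


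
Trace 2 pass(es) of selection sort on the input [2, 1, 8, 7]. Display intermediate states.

Pass 1: Select minimum 1 at index 1, swap -> [1, 2, 8, 7]
Pass 2: Select minimum 2 at index 1, swap -> [1, 2, 8, 7]


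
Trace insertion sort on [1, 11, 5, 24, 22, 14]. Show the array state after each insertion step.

First element 1 is already 'sorted'
Insert 11: shifted 0 elements -> [1, 11, 5, 24, 22, 14]
Insert 5: shifted 1 elements -> [1, 5, 11, 24, 22, 14]
Insert 24: shifted 0 elements -> [1, 5, 11, 24, 22, 14]
Insert 22: shifted 1 elements -> [1, 5, 11, 22, 24, 14]
Insert 14: shifted 2 elements -> [1, 5, 11, 14, 22, 24]


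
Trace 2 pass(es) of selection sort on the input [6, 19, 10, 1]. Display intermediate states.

Pass 1: Select minimum 1 at index 3, swap -> [1, 19, 10, 6]
Pass 2: Select minimum 6 at index 3, swap -> [1, 6, 10, 19]


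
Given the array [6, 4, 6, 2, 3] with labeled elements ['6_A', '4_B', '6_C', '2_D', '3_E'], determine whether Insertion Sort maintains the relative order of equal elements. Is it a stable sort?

Trace Insertion Sort on the labeled array (the key is the number; the letter only tracks identity):
  Insert 4_B at index 0: [4_B, 6_A, 6_C, 2_D, 3_E]
  Insert 6_C at index 2: [4_B, 6_A, 6_C, 2_D, 3_E]
  Insert 2_D at index 0: [2_D, 4_B, 6_A, 6_C, 3_E]
  Insert 3_E at index 1: [2_D, 3_E, 4_B, 6_A, 6_C]
Final order: [2_D, 3_E, 4_B, 6_A, 6_C]
Equal keys:
  value 6: originally 6_A, 6_C; after sorting 6_A, 6_C -> order preserved
All equal keys kept their original relative order. Insertion Sort is stable: elements are shifted only while they are strictly greater than the key, so a key is inserted after any equal elements already placed.
Answer: Stable


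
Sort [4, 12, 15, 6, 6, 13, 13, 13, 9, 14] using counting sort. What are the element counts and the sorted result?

Count array: [0, 0, 0, 0, 1, 0, 2, 0, 0, 1, 0, 0, 1, 3, 1, 1]
(count[i] = number of elements equal to i)
Cumulative count: [0, 0, 0, 0, 1, 1, 3, 3, 3, 4, 4, 4, 5, 8, 9, 10]
Sorted: [4, 6, 6, 9, 12, 13, 13, 13, 14, 15]


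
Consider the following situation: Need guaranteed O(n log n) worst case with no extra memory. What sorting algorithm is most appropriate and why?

Best choice: Heapsort
Reason: Heapsort is O(n log n) worst case and sorts in-place; quicksort can degrade to O(n^2)


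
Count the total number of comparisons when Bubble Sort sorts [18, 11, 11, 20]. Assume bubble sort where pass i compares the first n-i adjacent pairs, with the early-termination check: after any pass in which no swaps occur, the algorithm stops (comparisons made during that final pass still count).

Pass 1: compare adjacent pairs (0,1)..(2,3) = 3 comparison(s), 2 swap(s) -> [11, 11, 18, 20]
Pass 2: compare adjacent pairs (0,1)..(1,2) = 2 comparison(s), 0 swap(s) -> [11, 11, 18, 20]
No swaps in this pass, so bubble sort stops here.
Total comparisons: 3 + 2 = 5


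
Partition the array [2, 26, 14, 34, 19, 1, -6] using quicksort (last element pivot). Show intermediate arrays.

Partition 1: pivot=-6 at index 0 -> [-6, 26, 14, 34, 19, 1, 2]
Partition 2: pivot=2 at index 2 -> [-6, 1, 2, 34, 19, 26, 14]
Partition 3: pivot=14 at index 3 -> [-6, 1, 2, 14, 19, 26, 34]
Partition 4: pivot=34 at index 6 -> [-6, 1, 2, 14, 19, 26, 34]
Partition 5: pivot=26 at index 5 -> [-6, 1, 2, 14, 19, 26, 34]


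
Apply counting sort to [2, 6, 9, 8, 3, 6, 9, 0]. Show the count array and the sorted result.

Count array: [1, 0, 1, 1, 0, 0, 2, 0, 1, 2]
(count[i] = number of elements equal to i)
Cumulative count: [1, 1, 2, 3, 3, 3, 5, 5, 6, 8]
Sorted: [0, 2, 3, 6, 6, 8, 9, 9]


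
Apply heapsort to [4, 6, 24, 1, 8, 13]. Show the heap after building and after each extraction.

Build heap: [24, 8, 13, 1, 6, 4]
Extract 24: [13, 8, 4, 1, 6, 24]
Extract 13: [8, 6, 4, 1, 13, 24]
Extract 8: [6, 1, 4, 8, 13, 24]
Extract 6: [4, 1, 6, 8, 13, 24]
Extract 4: [1, 4, 6, 8, 13, 24]


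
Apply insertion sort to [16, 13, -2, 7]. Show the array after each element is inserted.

First element 16 is already 'sorted'
Insert 13: shifted 1 elements -> [13, 16, -2, 7]
Insert -2: shifted 2 elements -> [-2, 13, 16, 7]
Insert 7: shifted 2 elements -> [-2, 7, 13, 16]


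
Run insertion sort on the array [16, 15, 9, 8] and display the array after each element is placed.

First element 16 is already 'sorted'
Insert 15: shifted 1 elements -> [15, 16, 9, 8]
Insert 9: shifted 2 elements -> [9, 15, 16, 8]
Insert 8: shifted 3 elements -> [8, 9, 15, 16]


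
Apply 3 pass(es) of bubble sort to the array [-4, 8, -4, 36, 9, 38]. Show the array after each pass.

After pass 1: [-4, -4, 8, 9, 36, 38] (2 swaps)
After pass 2: [-4, -4, 8, 9, 36, 38] (0 swaps)
After pass 3: [-4, -4, 8, 9, 36, 38] (0 swaps)
Total swaps: 2


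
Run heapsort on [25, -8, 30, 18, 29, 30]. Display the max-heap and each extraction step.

Build heap: [30, 29, 30, 18, -8, 25]
Extract 30: [30, 29, 25, 18, -8, 30]
Extract 30: [29, 18, 25, -8, 30, 30]
Extract 29: [25, 18, -8, 29, 30, 30]
Extract 25: [18, -8, 25, 29, 30, 30]
Extract 18: [-8, 18, 25, 29, 30, 30]


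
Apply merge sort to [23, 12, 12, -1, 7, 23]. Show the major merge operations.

Divide and conquer:
  Merge [12] + [12] -> [12, 12]
  Merge [23] + [12, 12] -> [12, 12, 23]
  Merge [7] + [23] -> [7, 23]
  Merge [-1] + [7, 23] -> [-1, 7, 23]
  Merge [12, 12, 23] + [-1, 7, 23] -> [-1, 7, 12, 12, 23, 23]


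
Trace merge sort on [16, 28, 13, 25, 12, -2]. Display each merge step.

Divide and conquer:
  Merge [28] + [13] -> [13, 28]
  Merge [16] + [13, 28] -> [13, 16, 28]
  Merge [12] + [-2] -> [-2, 12]
  Merge [25] + [-2, 12] -> [-2, 12, 25]
  Merge [13, 16, 28] + [-2, 12, 25] -> [-2, 12, 13, 16, 25, 28]


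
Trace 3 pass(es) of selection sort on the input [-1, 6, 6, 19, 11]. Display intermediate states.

Pass 1: Select minimum -1 at index 0, swap -> [-1, 6, 6, 19, 11]
Pass 2: Select minimum 6 at index 1, swap -> [-1, 6, 6, 19, 11]
Pass 3: Select minimum 6 at index 2, swap -> [-1, 6, 6, 19, 11]


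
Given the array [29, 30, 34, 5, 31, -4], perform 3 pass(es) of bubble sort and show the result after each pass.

After pass 1: [29, 30, 5, 31, -4, 34] (3 swaps)
After pass 2: [29, 5, 30, -4, 31, 34] (2 swaps)
After pass 3: [5, 29, -4, 30, 31, 34] (2 swaps)
Total swaps: 7


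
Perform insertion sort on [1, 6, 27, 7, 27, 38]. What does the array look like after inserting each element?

First element 1 is already 'sorted'
Insert 6: shifted 0 elements -> [1, 6, 27, 7, 27, 38]
Insert 27: shifted 0 elements -> [1, 6, 27, 7, 27, 38]
Insert 7: shifted 1 elements -> [1, 6, 7, 27, 27, 38]
Insert 27: shifted 0 elements -> [1, 6, 7, 27, 27, 38]
Insert 38: shifted 0 elements -> [1, 6, 7, 27, 27, 38]
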